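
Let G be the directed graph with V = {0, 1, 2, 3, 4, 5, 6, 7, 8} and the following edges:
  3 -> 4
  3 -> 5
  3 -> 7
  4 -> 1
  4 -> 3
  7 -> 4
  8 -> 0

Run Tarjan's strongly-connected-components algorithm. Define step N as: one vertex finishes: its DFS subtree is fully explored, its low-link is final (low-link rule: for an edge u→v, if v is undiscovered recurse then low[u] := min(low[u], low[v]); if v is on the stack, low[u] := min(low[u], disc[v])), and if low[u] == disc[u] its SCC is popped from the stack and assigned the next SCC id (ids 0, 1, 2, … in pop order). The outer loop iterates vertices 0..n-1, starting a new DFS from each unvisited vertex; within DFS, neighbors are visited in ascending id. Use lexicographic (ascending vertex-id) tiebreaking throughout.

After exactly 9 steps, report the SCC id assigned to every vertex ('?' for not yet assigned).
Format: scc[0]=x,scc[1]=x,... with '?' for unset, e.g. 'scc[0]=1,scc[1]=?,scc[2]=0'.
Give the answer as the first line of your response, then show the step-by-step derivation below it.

scc[0]=0,scc[1]=1,scc[2]=2,scc[3]=4,scc[4]=4,scc[5]=3,scc[6]=5,scc[7]=4,scc[8]=6

step 1: low=(low[0]=0,low[1]=?,low[2]=?,low[3]=?,low[4]=?,low[5]=?,low[6]=?,low[7]=?,low[8]=?); scc=(scc[0]=0,scc[1]=?,scc[2]=?,scc[3]=?,scc[4]=?,scc[5]=?,scc[6]=?,scc[7]=?,scc[8]=?)
step 2: low=(low[0]=0,low[1]=1,low[2]=?,low[3]=?,low[4]=?,low[5]=?,low[6]=?,low[7]=?,low[8]=?); scc=(scc[0]=0,scc[1]=1,scc[2]=?,scc[3]=?,scc[4]=?,scc[5]=?,scc[6]=?,scc[7]=?,scc[8]=?)
step 3: low=(low[0]=0,low[1]=1,low[2]=2,low[3]=?,low[4]=?,low[5]=?,low[6]=?,low[7]=?,low[8]=?); scc=(scc[0]=0,scc[1]=1,scc[2]=2,scc[3]=?,scc[4]=?,scc[5]=?,scc[6]=?,scc[7]=?,scc[8]=?)
step 4: low=(low[0]=0,low[1]=1,low[2]=2,low[3]=3,low[4]=3,low[5]=?,low[6]=?,low[7]=?,low[8]=?); scc=(scc[0]=0,scc[1]=1,scc[2]=2,scc[3]=?,scc[4]=?,scc[5]=?,scc[6]=?,scc[7]=?,scc[8]=?)
step 5: low=(low[0]=0,low[1]=1,low[2]=2,low[3]=3,low[4]=3,low[5]=5,low[6]=?,low[7]=?,low[8]=?); scc=(scc[0]=0,scc[1]=1,scc[2]=2,scc[3]=?,scc[4]=?,scc[5]=3,scc[6]=?,scc[7]=?,scc[8]=?)
step 6: low=(low[0]=0,low[1]=1,low[2]=2,low[3]=3,low[4]=3,low[5]=5,low[6]=?,low[7]=4,low[8]=?); scc=(scc[0]=0,scc[1]=1,scc[2]=2,scc[3]=?,scc[4]=?,scc[5]=3,scc[6]=?,scc[7]=?,scc[8]=?)
step 7: low=(low[0]=0,low[1]=1,low[2]=2,low[3]=3,low[4]=3,low[5]=5,low[6]=?,low[7]=4,low[8]=?); scc=(scc[0]=0,scc[1]=1,scc[2]=2,scc[3]=4,scc[4]=4,scc[5]=3,scc[6]=?,scc[7]=4,scc[8]=?)
step 8: low=(low[0]=0,low[1]=1,low[2]=2,low[3]=3,low[4]=3,low[5]=5,low[6]=7,low[7]=4,low[8]=?); scc=(scc[0]=0,scc[1]=1,scc[2]=2,scc[3]=4,scc[4]=4,scc[5]=3,scc[6]=5,scc[7]=4,scc[8]=?)
step 9: low=(low[0]=0,low[1]=1,low[2]=2,low[3]=3,low[4]=3,low[5]=5,low[6]=7,low[7]=4,low[8]=8); scc=(scc[0]=0,scc[1]=1,scc[2]=2,scc[3]=4,scc[4]=4,scc[5]=3,scc[6]=5,scc[7]=4,scc[8]=6)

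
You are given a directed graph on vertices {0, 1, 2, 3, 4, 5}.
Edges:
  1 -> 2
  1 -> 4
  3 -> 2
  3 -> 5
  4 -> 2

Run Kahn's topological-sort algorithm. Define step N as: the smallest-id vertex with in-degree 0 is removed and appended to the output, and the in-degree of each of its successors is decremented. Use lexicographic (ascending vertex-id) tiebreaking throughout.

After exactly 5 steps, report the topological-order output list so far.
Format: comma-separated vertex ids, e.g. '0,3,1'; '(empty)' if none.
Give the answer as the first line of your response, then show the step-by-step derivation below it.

0,1,3,4,2

step 1: output 0; order=[0]; indeg=(0,0,3,0,1,1)
step 2: output 1; order=[0,1]; indeg=(0,0,2,0,0,1)
step 3: output 3; order=[0,1,3]; indeg=(0,0,1,0,0,0)
step 4: output 4; order=[0,1,3,4]; indeg=(0,0,0,0,0,0)
step 5: output 2; order=[0,1,3,4,2]; indeg=(0,0,0,0,0,0)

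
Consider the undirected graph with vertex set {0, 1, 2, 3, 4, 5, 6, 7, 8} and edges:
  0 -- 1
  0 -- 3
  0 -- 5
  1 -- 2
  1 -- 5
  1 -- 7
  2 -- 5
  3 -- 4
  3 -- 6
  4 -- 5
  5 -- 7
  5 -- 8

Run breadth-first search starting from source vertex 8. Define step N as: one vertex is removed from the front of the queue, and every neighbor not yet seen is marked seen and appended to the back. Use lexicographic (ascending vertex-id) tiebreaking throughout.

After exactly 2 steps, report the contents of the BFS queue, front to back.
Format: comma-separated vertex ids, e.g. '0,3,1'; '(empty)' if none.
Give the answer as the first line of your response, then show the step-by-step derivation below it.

0,1,2,4,7

step 1: dequeue 8; queue=[5]; order=8
step 2: dequeue 5; queue=[0,1,2,4,7]; order=8,5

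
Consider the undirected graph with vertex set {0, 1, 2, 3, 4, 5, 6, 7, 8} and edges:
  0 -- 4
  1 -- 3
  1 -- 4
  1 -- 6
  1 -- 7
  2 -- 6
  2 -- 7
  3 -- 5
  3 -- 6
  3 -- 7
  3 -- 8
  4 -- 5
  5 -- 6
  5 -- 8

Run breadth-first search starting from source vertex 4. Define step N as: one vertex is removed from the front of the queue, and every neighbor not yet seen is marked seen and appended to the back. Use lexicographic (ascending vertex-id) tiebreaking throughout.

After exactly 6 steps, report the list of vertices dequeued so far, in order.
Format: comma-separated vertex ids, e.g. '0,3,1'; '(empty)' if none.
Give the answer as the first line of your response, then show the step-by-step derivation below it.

4,0,1,5,3,6

step 1: dequeue 4; queue=[0,1,5]; order=4
step 2: dequeue 0; queue=[1,5]; order=4,0
step 3: dequeue 1; queue=[5,3,6,7]; order=4,0,1
step 4: dequeue 5; queue=[3,6,7,8]; order=4,0,1,5
step 5: dequeue 3; queue=[6,7,8]; order=4,0,1,5,3
step 6: dequeue 6; queue=[7,8,2]; order=4,0,1,5,3,6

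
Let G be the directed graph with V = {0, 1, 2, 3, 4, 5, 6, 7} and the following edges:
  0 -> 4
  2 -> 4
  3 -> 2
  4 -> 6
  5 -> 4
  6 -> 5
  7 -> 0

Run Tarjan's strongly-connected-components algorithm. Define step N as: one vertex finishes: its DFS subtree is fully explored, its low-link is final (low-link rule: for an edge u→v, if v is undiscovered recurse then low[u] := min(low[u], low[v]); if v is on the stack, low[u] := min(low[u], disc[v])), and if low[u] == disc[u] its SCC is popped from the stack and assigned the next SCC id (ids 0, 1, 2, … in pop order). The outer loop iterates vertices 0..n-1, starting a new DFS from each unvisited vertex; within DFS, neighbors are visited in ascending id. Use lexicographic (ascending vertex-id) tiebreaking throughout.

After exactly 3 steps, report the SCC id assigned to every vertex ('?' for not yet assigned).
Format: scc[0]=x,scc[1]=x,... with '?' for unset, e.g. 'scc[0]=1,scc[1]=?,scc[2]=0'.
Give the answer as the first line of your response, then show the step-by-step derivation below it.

scc[0]=?,scc[1]=?,scc[2]=?,scc[3]=?,scc[4]=0,scc[5]=0,scc[6]=0,scc[7]=?

step 1: low=(low[0]=0,low[1]=?,low[2]=?,low[3]=?,low[4]=1,low[5]=1,low[6]=2,low[7]=?); scc=(scc[0]=?,scc[1]=?,scc[2]=?,scc[3]=?,scc[4]=?,scc[5]=?,scc[6]=?,scc[7]=?)
step 2: low=(low[0]=0,low[1]=?,low[2]=?,low[3]=?,low[4]=1,low[5]=1,low[6]=1,low[7]=?); scc=(scc[0]=?,scc[1]=?,scc[2]=?,scc[3]=?,scc[4]=?,scc[5]=?,scc[6]=?,scc[7]=?)
step 3: low=(low[0]=0,low[1]=?,low[2]=?,low[3]=?,low[4]=1,low[5]=1,low[6]=1,low[7]=?); scc=(scc[0]=?,scc[1]=?,scc[2]=?,scc[3]=?,scc[4]=0,scc[5]=0,scc[6]=0,scc[7]=?)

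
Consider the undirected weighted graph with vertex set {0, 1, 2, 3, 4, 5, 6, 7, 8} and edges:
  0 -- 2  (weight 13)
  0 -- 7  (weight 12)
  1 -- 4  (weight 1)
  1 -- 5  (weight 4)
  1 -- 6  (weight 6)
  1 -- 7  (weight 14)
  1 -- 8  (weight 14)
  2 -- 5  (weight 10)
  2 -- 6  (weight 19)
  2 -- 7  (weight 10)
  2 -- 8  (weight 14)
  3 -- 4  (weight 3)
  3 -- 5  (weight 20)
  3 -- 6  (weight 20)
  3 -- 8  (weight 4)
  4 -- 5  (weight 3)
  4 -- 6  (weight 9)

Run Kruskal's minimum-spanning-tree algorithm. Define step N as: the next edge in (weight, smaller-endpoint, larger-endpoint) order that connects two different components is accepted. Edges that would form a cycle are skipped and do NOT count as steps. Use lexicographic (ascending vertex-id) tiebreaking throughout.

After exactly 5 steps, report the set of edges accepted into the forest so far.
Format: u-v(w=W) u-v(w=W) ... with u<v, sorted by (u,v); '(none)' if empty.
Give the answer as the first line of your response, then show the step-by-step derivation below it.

1-4(w=1) 1-6(w=6) 3-4(w=3) 3-8(w=4) 4-5(w=3)

step 1: add edge 1-4 (w=1); MST = {1-4(w=1)}
step 2: add edge 3-4 (w=3); MST = {1-4(w=1) 3-4(w=3)}
step 3: add edge 4-5 (w=3); MST = {1-4(w=1) 3-4(w=3) 4-5(w=3)}
step 4: add edge 3-8 (w=4); MST = {1-4(w=1) 3-4(w=3) 3-8(w=4) 4-5(w=3)}
step 5: add edge 1-6 (w=6); MST = {1-4(w=1) 1-6(w=6) 3-4(w=3) 3-8(w=4) 4-5(w=3)}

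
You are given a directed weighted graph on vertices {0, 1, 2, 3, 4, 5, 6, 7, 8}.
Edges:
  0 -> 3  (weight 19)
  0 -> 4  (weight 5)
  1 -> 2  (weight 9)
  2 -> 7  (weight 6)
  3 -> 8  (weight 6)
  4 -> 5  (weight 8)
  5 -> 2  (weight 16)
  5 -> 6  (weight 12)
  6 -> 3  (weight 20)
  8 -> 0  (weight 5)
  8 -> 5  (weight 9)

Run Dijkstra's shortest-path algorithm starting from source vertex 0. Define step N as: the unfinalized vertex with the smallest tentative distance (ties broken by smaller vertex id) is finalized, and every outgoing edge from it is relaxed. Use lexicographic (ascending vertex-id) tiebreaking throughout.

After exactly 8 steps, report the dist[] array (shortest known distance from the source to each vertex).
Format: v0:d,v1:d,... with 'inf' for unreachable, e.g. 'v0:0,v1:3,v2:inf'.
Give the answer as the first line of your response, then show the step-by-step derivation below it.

v0:0,v1:inf,v2:29,v3:19,v4:5,v5:13,v6:25,v7:35,v8:25

step 1: dist = v0:0,v1:inf,v2:inf,v3:19,v4:5,v5:inf,v6:inf,v7:inf,v8:inf
step 2: dist = v0:0,v1:inf,v2:inf,v3:19,v4:5,v5:13,v6:inf,v7:inf,v8:inf
step 3: dist = v0:0,v1:inf,v2:29,v3:19,v4:5,v5:13,v6:25,v7:inf,v8:inf
step 4: dist = v0:0,v1:inf,v2:29,v3:19,v4:5,v5:13,v6:25,v7:inf,v8:25
step 5: dist = v0:0,v1:inf,v2:29,v3:19,v4:5,v5:13,v6:25,v7:inf,v8:25
step 6: dist = v0:0,v1:inf,v2:29,v3:19,v4:5,v5:13,v6:25,v7:inf,v8:25
step 7: dist = v0:0,v1:inf,v2:29,v3:19,v4:5,v5:13,v6:25,v7:35,v8:25
step 8: dist = v0:0,v1:inf,v2:29,v3:19,v4:5,v5:13,v6:25,v7:35,v8:25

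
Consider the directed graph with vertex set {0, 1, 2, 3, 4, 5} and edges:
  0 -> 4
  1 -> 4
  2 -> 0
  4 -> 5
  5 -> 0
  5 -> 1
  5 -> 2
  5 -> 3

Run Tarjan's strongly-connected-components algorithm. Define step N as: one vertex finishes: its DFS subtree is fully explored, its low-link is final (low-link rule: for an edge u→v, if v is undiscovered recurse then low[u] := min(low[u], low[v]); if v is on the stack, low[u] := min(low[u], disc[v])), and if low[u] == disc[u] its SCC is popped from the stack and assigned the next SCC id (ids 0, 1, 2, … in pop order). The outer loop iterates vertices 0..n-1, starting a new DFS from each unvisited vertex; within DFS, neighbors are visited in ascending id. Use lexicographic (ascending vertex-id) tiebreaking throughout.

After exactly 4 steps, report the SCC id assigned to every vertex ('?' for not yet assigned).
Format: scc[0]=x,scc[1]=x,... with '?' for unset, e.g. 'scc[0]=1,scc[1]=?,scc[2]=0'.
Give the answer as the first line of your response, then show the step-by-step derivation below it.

scc[0]=?,scc[1]=?,scc[2]=?,scc[3]=0,scc[4]=?,scc[5]=?

step 1: low=(low[0]=0,low[1]=1,low[2]=?,low[3]=?,low[4]=1,low[5]=0); scc=(scc[0]=?,scc[1]=?,scc[2]=?,scc[3]=?,scc[4]=?,scc[5]=?)
step 2: low=(low[0]=0,low[1]=1,low[2]=0,low[3]=?,low[4]=1,low[5]=0); scc=(scc[0]=?,scc[1]=?,scc[2]=?,scc[3]=?,scc[4]=?,scc[5]=?)
step 3: low=(low[0]=0,low[1]=1,low[2]=0,low[3]=5,low[4]=1,low[5]=0); scc=(scc[0]=?,scc[1]=?,scc[2]=?,scc[3]=0,scc[4]=?,scc[5]=?)
step 4: low=(low[0]=0,low[1]=1,low[2]=0,low[3]=5,low[4]=1,low[5]=0); scc=(scc[0]=?,scc[1]=?,scc[2]=?,scc[3]=0,scc[4]=?,scc[5]=?)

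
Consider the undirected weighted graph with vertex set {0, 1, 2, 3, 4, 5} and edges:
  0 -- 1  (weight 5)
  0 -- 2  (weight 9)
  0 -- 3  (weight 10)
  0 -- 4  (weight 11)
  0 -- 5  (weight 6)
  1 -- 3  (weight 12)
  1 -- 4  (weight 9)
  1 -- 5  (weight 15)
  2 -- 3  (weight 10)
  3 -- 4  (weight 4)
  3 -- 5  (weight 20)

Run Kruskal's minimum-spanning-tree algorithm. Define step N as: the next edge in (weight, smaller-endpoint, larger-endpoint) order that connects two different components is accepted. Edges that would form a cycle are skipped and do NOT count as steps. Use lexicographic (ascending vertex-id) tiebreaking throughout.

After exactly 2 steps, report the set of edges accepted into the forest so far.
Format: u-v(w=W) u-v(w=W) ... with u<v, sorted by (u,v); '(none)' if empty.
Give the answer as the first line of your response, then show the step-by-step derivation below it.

0-1(w=5) 3-4(w=4)

step 1: add edge 3-4 (w=4); MST = {3-4(w=4)}
step 2: add edge 0-1 (w=5); MST = {0-1(w=5) 3-4(w=4)}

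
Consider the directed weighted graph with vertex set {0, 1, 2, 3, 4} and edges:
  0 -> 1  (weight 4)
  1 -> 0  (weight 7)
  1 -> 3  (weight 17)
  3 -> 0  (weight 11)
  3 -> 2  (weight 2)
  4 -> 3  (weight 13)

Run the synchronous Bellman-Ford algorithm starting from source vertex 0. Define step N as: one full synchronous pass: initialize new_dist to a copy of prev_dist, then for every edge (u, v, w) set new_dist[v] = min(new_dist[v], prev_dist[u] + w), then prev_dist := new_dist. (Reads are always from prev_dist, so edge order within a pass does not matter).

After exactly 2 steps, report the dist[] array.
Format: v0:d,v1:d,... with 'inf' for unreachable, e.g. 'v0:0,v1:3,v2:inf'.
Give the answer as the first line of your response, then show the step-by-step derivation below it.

v0:0,v1:4,v2:inf,v3:21,v4:inf

step 1: dist = v0:0,v1:4,v2:inf,v3:inf,v4:inf
step 2: dist = v0:0,v1:4,v2:inf,v3:21,v4:inf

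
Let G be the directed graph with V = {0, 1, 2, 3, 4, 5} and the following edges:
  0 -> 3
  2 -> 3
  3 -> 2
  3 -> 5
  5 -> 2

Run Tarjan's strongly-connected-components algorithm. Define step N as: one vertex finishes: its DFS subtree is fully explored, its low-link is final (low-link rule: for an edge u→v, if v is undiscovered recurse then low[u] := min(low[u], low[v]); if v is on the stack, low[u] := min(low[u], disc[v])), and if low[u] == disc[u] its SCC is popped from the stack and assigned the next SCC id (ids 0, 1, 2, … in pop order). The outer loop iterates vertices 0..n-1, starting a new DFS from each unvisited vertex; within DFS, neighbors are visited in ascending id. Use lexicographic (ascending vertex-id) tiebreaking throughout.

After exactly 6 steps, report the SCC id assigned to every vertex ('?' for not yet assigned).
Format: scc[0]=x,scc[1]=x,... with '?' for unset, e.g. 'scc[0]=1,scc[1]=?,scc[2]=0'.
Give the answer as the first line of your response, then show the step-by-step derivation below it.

scc[0]=1,scc[1]=2,scc[2]=0,scc[3]=0,scc[4]=3,scc[5]=0

step 1: low=(low[0]=0,low[1]=?,low[2]=1,low[3]=1,low[4]=?,low[5]=?); scc=(scc[0]=?,scc[1]=?,scc[2]=?,scc[3]=?,scc[4]=?,scc[5]=?)
step 2: low=(low[0]=0,low[1]=?,low[2]=1,low[3]=1,low[4]=?,low[5]=2); scc=(scc[0]=?,scc[1]=?,scc[2]=?,scc[3]=?,scc[4]=?,scc[5]=?)
step 3: low=(low[0]=0,low[1]=?,low[2]=1,low[3]=1,low[4]=?,low[5]=2); scc=(scc[0]=?,scc[1]=?,scc[2]=0,scc[3]=0,scc[4]=?,scc[5]=0)
step 4: low=(low[0]=0,low[1]=?,low[2]=1,low[3]=1,low[4]=?,low[5]=2); scc=(scc[0]=1,scc[1]=?,scc[2]=0,scc[3]=0,scc[4]=?,scc[5]=0)
step 5: low=(low[0]=0,low[1]=4,low[2]=1,low[3]=1,low[4]=?,low[5]=2); scc=(scc[0]=1,scc[1]=2,scc[2]=0,scc[3]=0,scc[4]=?,scc[5]=0)
step 6: low=(low[0]=0,low[1]=4,low[2]=1,low[3]=1,low[4]=5,low[5]=2); scc=(scc[0]=1,scc[1]=2,scc[2]=0,scc[3]=0,scc[4]=3,scc[5]=0)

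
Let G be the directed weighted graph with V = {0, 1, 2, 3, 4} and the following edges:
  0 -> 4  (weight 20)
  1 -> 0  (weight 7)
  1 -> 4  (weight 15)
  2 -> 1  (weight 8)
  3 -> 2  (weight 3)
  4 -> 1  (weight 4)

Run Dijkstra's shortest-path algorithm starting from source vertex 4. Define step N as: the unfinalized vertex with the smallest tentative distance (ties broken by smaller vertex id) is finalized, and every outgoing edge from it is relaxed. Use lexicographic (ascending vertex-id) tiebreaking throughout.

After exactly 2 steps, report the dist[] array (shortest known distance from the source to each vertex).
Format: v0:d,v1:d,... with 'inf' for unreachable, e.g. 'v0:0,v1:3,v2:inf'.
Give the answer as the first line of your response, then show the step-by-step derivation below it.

v0:11,v1:4,v2:inf,v3:inf,v4:0

step 1: dist = v0:inf,v1:4,v2:inf,v3:inf,v4:0
step 2: dist = v0:11,v1:4,v2:inf,v3:inf,v4:0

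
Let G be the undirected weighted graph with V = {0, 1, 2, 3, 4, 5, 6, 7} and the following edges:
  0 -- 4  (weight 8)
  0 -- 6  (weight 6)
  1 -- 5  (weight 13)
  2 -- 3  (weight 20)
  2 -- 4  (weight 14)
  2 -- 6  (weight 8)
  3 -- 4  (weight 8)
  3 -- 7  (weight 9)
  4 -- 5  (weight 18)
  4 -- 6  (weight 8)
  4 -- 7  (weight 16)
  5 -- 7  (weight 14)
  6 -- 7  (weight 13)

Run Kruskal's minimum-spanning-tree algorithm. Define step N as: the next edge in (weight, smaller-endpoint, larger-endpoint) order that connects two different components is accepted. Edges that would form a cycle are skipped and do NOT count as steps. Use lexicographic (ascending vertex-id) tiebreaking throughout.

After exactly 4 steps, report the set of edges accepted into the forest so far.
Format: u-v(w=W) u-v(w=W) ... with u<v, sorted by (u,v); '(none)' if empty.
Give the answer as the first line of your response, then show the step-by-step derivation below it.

0-4(w=8) 0-6(w=6) 2-6(w=8) 3-4(w=8)

step 1: add edge 0-6 (w=6); MST = {0-6(w=6)}
step 2: add edge 0-4 (w=8); MST = {0-4(w=8) 0-6(w=6)}
step 3: add edge 2-6 (w=8); MST = {0-4(w=8) 0-6(w=6) 2-6(w=8)}
step 4: add edge 3-4 (w=8); MST = {0-4(w=8) 0-6(w=6) 2-6(w=8) 3-4(w=8)}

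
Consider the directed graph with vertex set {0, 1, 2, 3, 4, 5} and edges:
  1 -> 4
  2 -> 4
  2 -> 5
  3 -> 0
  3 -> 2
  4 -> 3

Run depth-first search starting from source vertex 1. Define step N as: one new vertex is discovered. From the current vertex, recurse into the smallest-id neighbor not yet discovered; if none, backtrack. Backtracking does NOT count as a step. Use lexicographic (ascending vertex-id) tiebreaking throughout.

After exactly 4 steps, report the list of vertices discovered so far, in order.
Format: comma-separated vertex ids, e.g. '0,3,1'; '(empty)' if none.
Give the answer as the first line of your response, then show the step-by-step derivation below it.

1,4,3,0

step 1: discover 1; path=1; order=1
step 2: discover 4; path=1>4; order=1,4
step 3: discover 3; path=1>4>3; order=1,4,3
step 4: discover 0; path=1>4>3>0; order=1,4,3,0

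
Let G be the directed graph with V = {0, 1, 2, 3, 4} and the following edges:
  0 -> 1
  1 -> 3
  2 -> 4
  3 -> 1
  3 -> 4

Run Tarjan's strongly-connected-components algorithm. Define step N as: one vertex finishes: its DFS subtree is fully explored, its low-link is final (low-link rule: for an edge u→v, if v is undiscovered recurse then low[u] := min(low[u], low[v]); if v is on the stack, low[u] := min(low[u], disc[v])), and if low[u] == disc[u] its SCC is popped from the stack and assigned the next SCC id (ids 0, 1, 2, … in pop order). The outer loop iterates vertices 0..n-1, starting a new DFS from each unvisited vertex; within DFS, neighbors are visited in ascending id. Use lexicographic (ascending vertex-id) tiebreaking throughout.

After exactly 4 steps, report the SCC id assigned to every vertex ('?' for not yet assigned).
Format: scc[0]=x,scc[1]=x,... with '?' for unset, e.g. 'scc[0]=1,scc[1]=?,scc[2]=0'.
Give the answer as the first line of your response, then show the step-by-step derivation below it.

scc[0]=2,scc[1]=1,scc[2]=?,scc[3]=1,scc[4]=0

step 1: low=(low[0]=0,low[1]=1,low[2]=?,low[3]=1,low[4]=3); scc=(scc[0]=?,scc[1]=?,scc[2]=?,scc[3]=?,scc[4]=0)
step 2: low=(low[0]=0,low[1]=1,low[2]=?,low[3]=1,low[4]=3); scc=(scc[0]=?,scc[1]=?,scc[2]=?,scc[3]=?,scc[4]=0)
step 3: low=(low[0]=0,low[1]=1,low[2]=?,low[3]=1,low[4]=3); scc=(scc[0]=?,scc[1]=1,scc[2]=?,scc[3]=1,scc[4]=0)
step 4: low=(low[0]=0,low[1]=1,low[2]=?,low[3]=1,low[4]=3); scc=(scc[0]=2,scc[1]=1,scc[2]=?,scc[3]=1,scc[4]=0)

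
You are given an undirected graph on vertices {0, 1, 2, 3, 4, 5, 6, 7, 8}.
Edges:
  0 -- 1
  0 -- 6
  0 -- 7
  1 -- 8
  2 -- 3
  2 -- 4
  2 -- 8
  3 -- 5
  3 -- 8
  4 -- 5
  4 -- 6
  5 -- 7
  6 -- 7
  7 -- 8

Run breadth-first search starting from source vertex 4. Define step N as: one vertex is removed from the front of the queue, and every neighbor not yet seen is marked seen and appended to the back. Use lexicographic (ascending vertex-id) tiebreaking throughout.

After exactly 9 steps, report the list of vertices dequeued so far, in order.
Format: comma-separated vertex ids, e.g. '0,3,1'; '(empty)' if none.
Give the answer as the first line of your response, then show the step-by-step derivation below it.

4,2,5,6,3,8,7,0,1

step 1: dequeue 4; queue=[2,5,6]; order=4
step 2: dequeue 2; queue=[5,6,3,8]; order=4,2
step 3: dequeue 5; queue=[6,3,8,7]; order=4,2,5
step 4: dequeue 6; queue=[3,8,7,0]; order=4,2,5,6
step 5: dequeue 3; queue=[8,7,0]; order=4,2,5,6,3
step 6: dequeue 8; queue=[7,0,1]; order=4,2,5,6,3,8
step 7: dequeue 7; queue=[0,1]; order=4,2,5,6,3,8,7
step 8: dequeue 0; queue=[1]; order=4,2,5,6,3,8,7,0
step 9: dequeue 1; queue=[(empty)]; order=4,2,5,6,3,8,7,0,1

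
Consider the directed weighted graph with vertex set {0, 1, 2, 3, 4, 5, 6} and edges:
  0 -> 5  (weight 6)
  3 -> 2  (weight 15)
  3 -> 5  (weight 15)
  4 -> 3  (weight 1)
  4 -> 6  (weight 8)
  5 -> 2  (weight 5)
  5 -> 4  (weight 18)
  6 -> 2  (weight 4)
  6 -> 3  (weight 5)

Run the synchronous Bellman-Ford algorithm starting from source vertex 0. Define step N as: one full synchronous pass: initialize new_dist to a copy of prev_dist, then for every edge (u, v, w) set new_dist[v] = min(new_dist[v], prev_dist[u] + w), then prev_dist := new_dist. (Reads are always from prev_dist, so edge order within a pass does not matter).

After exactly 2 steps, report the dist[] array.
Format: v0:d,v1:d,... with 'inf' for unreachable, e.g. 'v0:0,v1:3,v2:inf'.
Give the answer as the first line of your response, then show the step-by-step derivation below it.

v0:0,v1:inf,v2:11,v3:inf,v4:24,v5:6,v6:inf

step 1: dist = v0:0,v1:inf,v2:inf,v3:inf,v4:inf,v5:6,v6:inf
step 2: dist = v0:0,v1:inf,v2:11,v3:inf,v4:24,v5:6,v6:inf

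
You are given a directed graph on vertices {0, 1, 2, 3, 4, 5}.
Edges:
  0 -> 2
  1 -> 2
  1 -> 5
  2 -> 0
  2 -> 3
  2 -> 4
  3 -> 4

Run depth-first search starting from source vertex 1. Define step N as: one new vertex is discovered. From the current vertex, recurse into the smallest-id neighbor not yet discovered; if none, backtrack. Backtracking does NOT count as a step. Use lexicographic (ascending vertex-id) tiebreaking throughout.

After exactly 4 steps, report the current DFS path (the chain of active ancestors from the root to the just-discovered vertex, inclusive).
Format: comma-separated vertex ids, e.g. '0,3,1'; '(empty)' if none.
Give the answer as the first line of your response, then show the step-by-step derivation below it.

1,2,3

step 1: discover 1; path=1; order=1
step 2: discover 2; path=1>2; order=1,2
step 3: discover 0; path=1>2>0; order=1,2,0
step 4: discover 3; path=1>2>3; order=1,2,0,3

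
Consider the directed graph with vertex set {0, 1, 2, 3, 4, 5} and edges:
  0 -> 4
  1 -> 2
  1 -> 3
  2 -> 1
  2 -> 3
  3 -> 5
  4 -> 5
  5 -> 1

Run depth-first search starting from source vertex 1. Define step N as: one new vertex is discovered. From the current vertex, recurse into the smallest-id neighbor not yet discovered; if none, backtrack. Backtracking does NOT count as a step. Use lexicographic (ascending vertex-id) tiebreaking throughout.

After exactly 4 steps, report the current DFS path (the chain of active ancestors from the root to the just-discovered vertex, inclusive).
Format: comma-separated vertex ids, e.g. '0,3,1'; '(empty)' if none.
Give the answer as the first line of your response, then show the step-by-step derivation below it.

1,2,3,5

step 1: discover 1; path=1; order=1
step 2: discover 2; path=1>2; order=1,2
step 3: discover 3; path=1>2>3; order=1,2,3
step 4: discover 5; path=1>2>3>5; order=1,2,3,5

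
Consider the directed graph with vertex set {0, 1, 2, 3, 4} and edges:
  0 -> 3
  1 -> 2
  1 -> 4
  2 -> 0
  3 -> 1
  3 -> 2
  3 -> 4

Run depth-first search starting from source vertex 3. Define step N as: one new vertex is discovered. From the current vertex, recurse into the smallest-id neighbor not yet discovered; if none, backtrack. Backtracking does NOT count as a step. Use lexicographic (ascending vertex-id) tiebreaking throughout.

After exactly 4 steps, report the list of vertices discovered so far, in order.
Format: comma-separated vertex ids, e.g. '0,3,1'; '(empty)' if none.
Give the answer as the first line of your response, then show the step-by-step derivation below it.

3,1,2,0

step 1: discover 3; path=3; order=3
step 2: discover 1; path=3>1; order=3,1
step 3: discover 2; path=3>1>2; order=3,1,2
step 4: discover 0; path=3>1>2>0; order=3,1,2,0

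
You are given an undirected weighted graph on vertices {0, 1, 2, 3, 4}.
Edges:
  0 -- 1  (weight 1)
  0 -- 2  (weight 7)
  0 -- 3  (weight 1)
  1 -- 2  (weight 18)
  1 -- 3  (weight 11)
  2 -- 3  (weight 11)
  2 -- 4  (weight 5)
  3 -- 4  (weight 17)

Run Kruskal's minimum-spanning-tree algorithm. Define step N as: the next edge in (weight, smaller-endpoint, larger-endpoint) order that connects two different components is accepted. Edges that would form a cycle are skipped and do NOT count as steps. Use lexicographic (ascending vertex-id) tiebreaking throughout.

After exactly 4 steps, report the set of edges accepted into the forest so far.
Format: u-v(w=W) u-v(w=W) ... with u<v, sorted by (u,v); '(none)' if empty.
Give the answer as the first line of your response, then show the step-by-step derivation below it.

0-1(w=1) 0-2(w=7) 0-3(w=1) 2-4(w=5)

step 1: add edge 0-1 (w=1); MST = {0-1(w=1)}
step 2: add edge 0-3 (w=1); MST = {0-1(w=1) 0-3(w=1)}
step 3: add edge 2-4 (w=5); MST = {0-1(w=1) 0-3(w=1) 2-4(w=5)}
step 4: add edge 0-2 (w=7); MST = {0-1(w=1) 0-2(w=7) 0-3(w=1) 2-4(w=5)}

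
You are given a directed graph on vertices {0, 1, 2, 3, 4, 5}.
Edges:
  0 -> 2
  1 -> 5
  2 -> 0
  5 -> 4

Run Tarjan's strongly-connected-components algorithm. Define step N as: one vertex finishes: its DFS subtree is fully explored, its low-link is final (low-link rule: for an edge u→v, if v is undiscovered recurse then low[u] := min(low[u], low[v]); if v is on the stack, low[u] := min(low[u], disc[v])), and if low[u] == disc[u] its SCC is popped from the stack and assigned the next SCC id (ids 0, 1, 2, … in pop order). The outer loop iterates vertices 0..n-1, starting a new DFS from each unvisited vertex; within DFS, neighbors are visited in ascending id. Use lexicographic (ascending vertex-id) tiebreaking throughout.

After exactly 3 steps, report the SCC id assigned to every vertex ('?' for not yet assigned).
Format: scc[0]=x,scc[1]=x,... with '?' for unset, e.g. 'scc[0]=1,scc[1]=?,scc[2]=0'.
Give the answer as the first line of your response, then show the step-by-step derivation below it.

scc[0]=0,scc[1]=?,scc[2]=0,scc[3]=?,scc[4]=1,scc[5]=?

step 1: low=(low[0]=0,low[1]=?,low[2]=0,low[3]=?,low[4]=?,low[5]=?); scc=(scc[0]=?,scc[1]=?,scc[2]=?,scc[3]=?,scc[4]=?,scc[5]=?)
step 2: low=(low[0]=0,low[1]=?,low[2]=0,low[3]=?,low[4]=?,low[5]=?); scc=(scc[0]=0,scc[1]=?,scc[2]=0,scc[3]=?,scc[4]=?,scc[5]=?)
step 3: low=(low[0]=0,low[1]=2,low[2]=0,low[3]=?,low[4]=4,low[5]=3); scc=(scc[0]=0,scc[1]=?,scc[2]=0,scc[3]=?,scc[4]=1,scc[5]=?)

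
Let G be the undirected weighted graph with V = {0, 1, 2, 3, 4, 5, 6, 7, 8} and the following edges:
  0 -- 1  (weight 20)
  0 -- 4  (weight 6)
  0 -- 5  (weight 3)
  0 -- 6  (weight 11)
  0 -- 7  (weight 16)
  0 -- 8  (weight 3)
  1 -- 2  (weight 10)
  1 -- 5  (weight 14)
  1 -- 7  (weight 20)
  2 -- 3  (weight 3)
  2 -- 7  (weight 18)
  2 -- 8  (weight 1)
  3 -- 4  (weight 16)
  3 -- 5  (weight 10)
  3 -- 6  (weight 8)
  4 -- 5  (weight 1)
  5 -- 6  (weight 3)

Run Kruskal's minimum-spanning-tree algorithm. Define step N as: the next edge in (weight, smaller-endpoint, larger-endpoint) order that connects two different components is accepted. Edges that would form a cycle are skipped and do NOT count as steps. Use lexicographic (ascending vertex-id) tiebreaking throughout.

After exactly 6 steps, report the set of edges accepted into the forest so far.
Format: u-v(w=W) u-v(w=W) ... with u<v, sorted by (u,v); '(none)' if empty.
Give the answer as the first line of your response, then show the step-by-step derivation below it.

0-5(w=3) 0-8(w=3) 2-3(w=3) 2-8(w=1) 4-5(w=1) 5-6(w=3)

step 1: add edge 2-8 (w=1); MST = {2-8(w=1)}
step 2: add edge 4-5 (w=1); MST = {2-8(w=1) 4-5(w=1)}
step 3: add edge 0-5 (w=3); MST = {0-5(w=3) 2-8(w=1) 4-5(w=1)}
step 4: add edge 0-8 (w=3); MST = {0-5(w=3) 0-8(w=3) 2-8(w=1) 4-5(w=1)}
step 5: add edge 2-3 (w=3); MST = {0-5(w=3) 0-8(w=3) 2-3(w=3) 2-8(w=1) 4-5(w=1)}
step 6: add edge 5-6 (w=3); MST = {0-5(w=3) 0-8(w=3) 2-3(w=3) 2-8(w=1) 4-5(w=1) 5-6(w=3)}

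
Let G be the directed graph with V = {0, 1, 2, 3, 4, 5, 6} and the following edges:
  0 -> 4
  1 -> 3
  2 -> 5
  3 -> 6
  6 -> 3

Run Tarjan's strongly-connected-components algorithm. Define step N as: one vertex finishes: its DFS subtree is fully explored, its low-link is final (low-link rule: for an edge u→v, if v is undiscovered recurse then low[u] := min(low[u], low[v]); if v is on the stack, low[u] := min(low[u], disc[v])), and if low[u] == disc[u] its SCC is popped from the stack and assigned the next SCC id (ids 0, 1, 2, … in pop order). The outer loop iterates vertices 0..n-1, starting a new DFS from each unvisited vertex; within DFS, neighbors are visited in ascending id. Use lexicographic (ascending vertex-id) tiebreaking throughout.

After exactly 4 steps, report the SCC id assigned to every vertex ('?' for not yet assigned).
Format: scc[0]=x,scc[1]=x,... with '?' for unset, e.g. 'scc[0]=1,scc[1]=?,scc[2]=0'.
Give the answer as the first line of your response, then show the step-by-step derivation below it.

scc[0]=1,scc[1]=?,scc[2]=?,scc[3]=2,scc[4]=0,scc[5]=?,scc[6]=2

step 1: low=(low[0]=0,low[1]=?,low[2]=?,low[3]=?,low[4]=1,low[5]=?,low[6]=?); scc=(scc[0]=?,scc[1]=?,scc[2]=?,scc[3]=?,scc[4]=0,scc[5]=?,scc[6]=?)
step 2: low=(low[0]=0,low[1]=?,low[2]=?,low[3]=?,low[4]=1,low[5]=?,low[6]=?); scc=(scc[0]=1,scc[1]=?,scc[2]=?,scc[3]=?,scc[4]=0,scc[5]=?,scc[6]=?)
step 3: low=(low[0]=0,low[1]=2,low[2]=?,low[3]=3,low[4]=1,low[5]=?,low[6]=3); scc=(scc[0]=1,scc[1]=?,scc[2]=?,scc[3]=?,scc[4]=0,scc[5]=?,scc[6]=?)
step 4: low=(low[0]=0,low[1]=2,low[2]=?,low[3]=3,low[4]=1,low[5]=?,low[6]=3); scc=(scc[0]=1,scc[1]=?,scc[2]=?,scc[3]=2,scc[4]=0,scc[5]=?,scc[6]=2)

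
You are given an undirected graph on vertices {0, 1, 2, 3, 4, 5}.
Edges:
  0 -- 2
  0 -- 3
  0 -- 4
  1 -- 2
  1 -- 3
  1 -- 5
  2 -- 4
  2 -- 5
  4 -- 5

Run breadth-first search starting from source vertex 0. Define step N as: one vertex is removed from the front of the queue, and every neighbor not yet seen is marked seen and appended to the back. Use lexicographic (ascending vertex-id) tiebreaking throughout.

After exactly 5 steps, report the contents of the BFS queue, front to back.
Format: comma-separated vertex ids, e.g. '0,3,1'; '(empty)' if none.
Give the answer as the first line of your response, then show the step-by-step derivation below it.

5

step 1: dequeue 0; queue=[2,3,4]; order=0
step 2: dequeue 2; queue=[3,4,1,5]; order=0,2
step 3: dequeue 3; queue=[4,1,5]; order=0,2,3
step 4: dequeue 4; queue=[1,5]; order=0,2,3,4
step 5: dequeue 1; queue=[5]; order=0,2,3,4,1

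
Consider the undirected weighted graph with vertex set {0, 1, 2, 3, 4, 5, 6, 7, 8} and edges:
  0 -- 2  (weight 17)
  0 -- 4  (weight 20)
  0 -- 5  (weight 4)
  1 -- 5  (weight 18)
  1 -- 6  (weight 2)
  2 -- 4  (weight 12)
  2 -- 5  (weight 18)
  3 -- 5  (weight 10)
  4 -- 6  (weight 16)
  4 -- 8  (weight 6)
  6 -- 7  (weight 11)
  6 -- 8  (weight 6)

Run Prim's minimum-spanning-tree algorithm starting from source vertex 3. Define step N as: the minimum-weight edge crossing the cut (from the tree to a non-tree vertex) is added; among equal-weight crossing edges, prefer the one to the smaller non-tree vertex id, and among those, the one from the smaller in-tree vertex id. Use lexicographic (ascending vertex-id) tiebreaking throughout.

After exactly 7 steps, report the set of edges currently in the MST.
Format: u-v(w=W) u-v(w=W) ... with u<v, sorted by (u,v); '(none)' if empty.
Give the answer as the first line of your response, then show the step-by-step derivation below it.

0-2(w=17) 0-5(w=4) 1-6(w=2) 2-4(w=12) 3-5(w=10) 4-8(w=6) 6-8(w=6)

step 1: add edge 3-5 (w=10); MST = {3-5(w=10)}
step 2: add edge 0-5 (w=4); MST = {0-5(w=4) 3-5(w=10)}
step 3: add edge 0-2 (w=17); MST = {0-2(w=17) 0-5(w=4) 3-5(w=10)}
step 4: add edge 2-4 (w=12); MST = {0-2(w=17) 0-5(w=4) 2-4(w=12) 3-5(w=10)}
step 5: add edge 4-8 (w=6); MST = {0-2(w=17) 0-5(w=4) 2-4(w=12) 3-5(w=10) 4-8(w=6)}
step 6: add edge 6-8 (w=6); MST = {0-2(w=17) 0-5(w=4) 2-4(w=12) 3-5(w=10) 4-8(w=6) 6-8(w=6)}
step 7: add edge 1-6 (w=2); MST = {0-2(w=17) 0-5(w=4) 1-6(w=2) 2-4(w=12) 3-5(w=10) 4-8(w=6) 6-8(w=6)}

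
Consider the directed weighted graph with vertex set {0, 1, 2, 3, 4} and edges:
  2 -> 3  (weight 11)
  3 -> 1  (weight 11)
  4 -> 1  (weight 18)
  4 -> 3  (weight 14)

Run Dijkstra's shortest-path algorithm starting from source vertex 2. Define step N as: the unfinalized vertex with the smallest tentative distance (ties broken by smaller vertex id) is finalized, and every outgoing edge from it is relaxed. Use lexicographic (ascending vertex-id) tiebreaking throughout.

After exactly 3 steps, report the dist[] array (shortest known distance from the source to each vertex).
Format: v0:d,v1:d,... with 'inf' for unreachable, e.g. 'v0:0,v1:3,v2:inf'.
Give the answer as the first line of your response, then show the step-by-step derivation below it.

v0:inf,v1:22,v2:0,v3:11,v4:inf

step 1: dist = v0:inf,v1:inf,v2:0,v3:11,v4:inf
step 2: dist = v0:inf,v1:22,v2:0,v3:11,v4:inf
step 3: dist = v0:inf,v1:22,v2:0,v3:11,v4:inf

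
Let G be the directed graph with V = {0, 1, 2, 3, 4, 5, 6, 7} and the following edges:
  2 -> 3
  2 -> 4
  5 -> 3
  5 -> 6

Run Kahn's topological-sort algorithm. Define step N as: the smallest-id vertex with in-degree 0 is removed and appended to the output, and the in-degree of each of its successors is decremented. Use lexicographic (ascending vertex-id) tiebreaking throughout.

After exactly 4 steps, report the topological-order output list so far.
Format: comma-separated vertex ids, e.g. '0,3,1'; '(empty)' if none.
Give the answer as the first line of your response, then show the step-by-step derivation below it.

0,1,2,4

step 1: output 0; order=[0]; indeg=(0,0,0,2,1,0,1,0)
step 2: output 1; order=[0,1]; indeg=(0,0,0,2,1,0,1,0)
step 3: output 2; order=[0,1,2]; indeg=(0,0,0,1,0,0,1,0)
step 4: output 4; order=[0,1,2,4]; indeg=(0,0,0,1,0,0,1,0)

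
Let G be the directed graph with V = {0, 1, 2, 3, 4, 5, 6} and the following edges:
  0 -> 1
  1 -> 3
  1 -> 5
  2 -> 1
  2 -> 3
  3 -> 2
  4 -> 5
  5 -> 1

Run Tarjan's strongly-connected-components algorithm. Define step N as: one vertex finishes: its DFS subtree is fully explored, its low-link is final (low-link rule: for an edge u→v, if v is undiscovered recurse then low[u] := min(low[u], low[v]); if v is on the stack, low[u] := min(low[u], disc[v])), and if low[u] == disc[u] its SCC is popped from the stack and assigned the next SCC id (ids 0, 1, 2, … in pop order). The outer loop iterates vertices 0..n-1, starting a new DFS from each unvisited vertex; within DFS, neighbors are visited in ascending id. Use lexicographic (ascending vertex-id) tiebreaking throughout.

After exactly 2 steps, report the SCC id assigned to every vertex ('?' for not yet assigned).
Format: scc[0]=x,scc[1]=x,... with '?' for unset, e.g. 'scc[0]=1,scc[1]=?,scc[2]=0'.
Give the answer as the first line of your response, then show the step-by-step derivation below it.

scc[0]=?,scc[1]=?,scc[2]=?,scc[3]=?,scc[4]=?,scc[5]=?,scc[6]=?

step 1: low=(low[0]=0,low[1]=1,low[2]=1,low[3]=2,low[4]=?,low[5]=?,low[6]=?); scc=(scc[0]=?,scc[1]=?,scc[2]=?,scc[3]=?,scc[4]=?,scc[5]=?,scc[6]=?)
step 2: low=(low[0]=0,low[1]=1,low[2]=1,low[3]=1,low[4]=?,low[5]=?,low[6]=?); scc=(scc[0]=?,scc[1]=?,scc[2]=?,scc[3]=?,scc[4]=?,scc[5]=?,scc[6]=?)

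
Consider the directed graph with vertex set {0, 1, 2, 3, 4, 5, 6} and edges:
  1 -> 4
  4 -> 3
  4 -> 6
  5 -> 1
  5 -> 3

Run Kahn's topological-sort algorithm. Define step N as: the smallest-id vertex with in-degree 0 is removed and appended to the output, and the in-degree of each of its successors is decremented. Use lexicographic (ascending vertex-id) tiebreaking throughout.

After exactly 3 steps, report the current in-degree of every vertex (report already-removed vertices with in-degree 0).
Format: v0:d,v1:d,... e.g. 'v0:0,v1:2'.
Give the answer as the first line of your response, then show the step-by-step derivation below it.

v0:0,v1:0,v2:0,v3:1,v4:1,v5:0,v6:1

step 1: output 0; order=[0]; indeg=(0,1,0,2,1,0,1)
step 2: output 2; order=[0,2]; indeg=(0,1,0,2,1,0,1)
step 3: output 5; order=[0,2,5]; indeg=(0,0,0,1,1,0,1)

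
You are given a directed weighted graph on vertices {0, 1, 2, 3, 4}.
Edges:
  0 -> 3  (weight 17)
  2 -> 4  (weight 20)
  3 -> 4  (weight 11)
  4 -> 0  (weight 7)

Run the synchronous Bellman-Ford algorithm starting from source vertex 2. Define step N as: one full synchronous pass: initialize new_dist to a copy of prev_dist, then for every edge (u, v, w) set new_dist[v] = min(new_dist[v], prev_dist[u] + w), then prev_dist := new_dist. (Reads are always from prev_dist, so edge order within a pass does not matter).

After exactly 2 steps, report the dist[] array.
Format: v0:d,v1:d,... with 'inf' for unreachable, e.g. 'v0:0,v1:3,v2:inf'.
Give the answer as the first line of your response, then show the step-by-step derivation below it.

v0:27,v1:inf,v2:0,v3:inf,v4:20

step 1: dist = v0:inf,v1:inf,v2:0,v3:inf,v4:20
step 2: dist = v0:27,v1:inf,v2:0,v3:inf,v4:20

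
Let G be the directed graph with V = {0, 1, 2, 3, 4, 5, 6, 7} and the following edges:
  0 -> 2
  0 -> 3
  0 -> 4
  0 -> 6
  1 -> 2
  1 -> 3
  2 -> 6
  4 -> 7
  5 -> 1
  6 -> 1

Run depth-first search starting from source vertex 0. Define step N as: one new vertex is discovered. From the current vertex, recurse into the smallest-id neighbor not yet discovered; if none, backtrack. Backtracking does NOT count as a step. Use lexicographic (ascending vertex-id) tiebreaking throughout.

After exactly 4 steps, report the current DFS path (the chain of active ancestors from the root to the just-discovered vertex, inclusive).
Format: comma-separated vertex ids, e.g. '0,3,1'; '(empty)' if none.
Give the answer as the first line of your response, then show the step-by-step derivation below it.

0,2,6,1

step 1: discover 0; path=0; order=0
step 2: discover 2; path=0>2; order=0,2
step 3: discover 6; path=0>2>6; order=0,2,6
step 4: discover 1; path=0>2>6>1; order=0,2,6,1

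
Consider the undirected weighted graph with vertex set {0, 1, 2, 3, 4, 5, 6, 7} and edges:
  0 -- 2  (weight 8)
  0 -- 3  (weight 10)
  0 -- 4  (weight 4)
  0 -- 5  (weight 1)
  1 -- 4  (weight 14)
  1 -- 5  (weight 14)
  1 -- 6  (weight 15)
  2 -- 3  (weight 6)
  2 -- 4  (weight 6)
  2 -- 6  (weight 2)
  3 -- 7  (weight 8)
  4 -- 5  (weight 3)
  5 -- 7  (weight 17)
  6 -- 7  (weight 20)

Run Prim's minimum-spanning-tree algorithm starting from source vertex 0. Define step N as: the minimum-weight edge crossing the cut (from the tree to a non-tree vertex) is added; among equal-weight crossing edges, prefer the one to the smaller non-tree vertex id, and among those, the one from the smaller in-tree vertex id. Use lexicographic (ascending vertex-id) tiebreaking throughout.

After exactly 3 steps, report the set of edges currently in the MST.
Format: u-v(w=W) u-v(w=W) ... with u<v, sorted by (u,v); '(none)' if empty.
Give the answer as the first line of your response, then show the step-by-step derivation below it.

0-5(w=1) 2-4(w=6) 4-5(w=3)

step 1: add edge 0-5 (w=1); MST = {0-5(w=1)}
step 2: add edge 4-5 (w=3); MST = {0-5(w=1) 4-5(w=3)}
step 3: add edge 2-4 (w=6); MST = {0-5(w=1) 2-4(w=6) 4-5(w=3)}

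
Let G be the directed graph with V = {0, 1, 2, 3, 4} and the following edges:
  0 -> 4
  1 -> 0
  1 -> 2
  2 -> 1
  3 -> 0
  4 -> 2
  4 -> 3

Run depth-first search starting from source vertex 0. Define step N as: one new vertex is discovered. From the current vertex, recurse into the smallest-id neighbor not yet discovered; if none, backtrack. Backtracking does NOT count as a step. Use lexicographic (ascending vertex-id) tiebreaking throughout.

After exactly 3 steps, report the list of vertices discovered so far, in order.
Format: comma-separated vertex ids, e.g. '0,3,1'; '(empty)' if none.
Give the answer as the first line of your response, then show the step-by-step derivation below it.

0,4,2

step 1: discover 0; path=0; order=0
step 2: discover 4; path=0>4; order=0,4
step 3: discover 2; path=0>4>2; order=0,4,2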